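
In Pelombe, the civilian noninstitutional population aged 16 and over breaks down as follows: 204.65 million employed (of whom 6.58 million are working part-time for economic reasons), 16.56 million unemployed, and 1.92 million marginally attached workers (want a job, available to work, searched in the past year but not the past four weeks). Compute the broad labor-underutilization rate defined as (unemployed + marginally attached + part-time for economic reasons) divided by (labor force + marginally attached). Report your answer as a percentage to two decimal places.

Broad underutilization rate ≈ 11.23%.

Labor force = 204.65 + 16.56 = 221.21 million.
Numerator = 16.56 + 1.92 + 6.58 = 25.06 million.
Denominator = 221.21 + 1.92 = 223.13 million.
Broad rate = 25.06 / 223.13 = 11.23%.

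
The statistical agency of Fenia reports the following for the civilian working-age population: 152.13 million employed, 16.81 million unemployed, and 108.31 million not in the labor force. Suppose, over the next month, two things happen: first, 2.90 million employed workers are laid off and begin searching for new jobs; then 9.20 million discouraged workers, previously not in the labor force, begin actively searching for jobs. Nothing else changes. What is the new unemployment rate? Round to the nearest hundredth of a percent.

New unemployment rate ≈ 16.23%.

Initially, labor force = 152.13 + 16.81 = 168.94 million, so u = 16.81/168.94 = 9.95%.
After the first change, employed falls and unemployed rises by 2.90; labor force unchanged → E = 149.23, U = 19.71, labor force = 168.94 million.
After the second change, unemployed and labor force both rise by 9.20 → E = 149.23, U = 28.91, labor force = 178.14 million.
New unemployment rate = 28.91 / 178.14 = 16.23%.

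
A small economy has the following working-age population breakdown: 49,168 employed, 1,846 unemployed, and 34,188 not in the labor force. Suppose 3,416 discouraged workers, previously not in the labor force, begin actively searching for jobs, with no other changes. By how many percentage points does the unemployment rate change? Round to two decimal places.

The unemployment rate changes by +6.05 percentage points.

Initially, labor force = 49,168 + 1,846 = 51,014, so u = 1,846/51,014 = 3.62%.
After the change, unemployed and labor force both rise by 3,416 → E = 49,168, U = 5,262, labor force = 54,430.
New unemployment rate = 5,262 / 54,430 = 9.67%.
Change = 9.67% − 3.62% = +6.05 percentage points.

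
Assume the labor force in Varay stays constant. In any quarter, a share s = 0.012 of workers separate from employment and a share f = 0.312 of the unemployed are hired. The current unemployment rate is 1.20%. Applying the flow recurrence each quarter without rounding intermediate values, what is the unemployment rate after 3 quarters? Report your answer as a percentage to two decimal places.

With a fixed labor force, u_{t+1} = u_t + s·(1−u_t) − f·u_t = u_t·(1−s−f) + s.
Here 1−s−f = 0.676 and s = 0.012.
u_1 = 0.012000 × 0.676 + 0.012 = 0.020112.
u_2 = 0.020112 × 0.676 + 0.012 = 0.025596.
u_3 = 0.025596 × 0.676 + 0.012 = 0.029303.

Unemployment rate after three quarters ≈ 2.93%.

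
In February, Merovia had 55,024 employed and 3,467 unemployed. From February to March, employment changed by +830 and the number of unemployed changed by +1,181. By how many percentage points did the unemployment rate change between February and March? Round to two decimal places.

The unemployment rate changed by +1.75 percentage points.

February: labor force = 55,024 + 3,467 = 58,491; u = 3,467/58,491 = 5.93%.
March: labor force = 55,854 + 4,648 = 60,502; u = 4,648/60,502 = 7.68%.
Change = 7.68% − 5.93% = +1.75 pp.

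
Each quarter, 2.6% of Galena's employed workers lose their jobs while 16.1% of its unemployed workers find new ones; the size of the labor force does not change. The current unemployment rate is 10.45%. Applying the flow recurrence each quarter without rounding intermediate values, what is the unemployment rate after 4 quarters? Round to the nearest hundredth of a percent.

With a fixed labor force, u_{t+1} = u_t + s·(1−u_t) − f·u_t = u_t·(1−s−f) + s.
Here 1−s−f = 0.813 and s = 0.026.
u_1 = 0.104500 × 0.813 + 0.026 = 0.110958.
u_2 = 0.110958 × 0.813 + 0.026 = 0.116209.
u_3 = 0.116209 × 0.813 + 0.026 = 0.120478.
u_4 = 0.120478 × 0.813 + 0.026 = 0.123949.

Unemployment rate after four quarters ≈ 12.39%.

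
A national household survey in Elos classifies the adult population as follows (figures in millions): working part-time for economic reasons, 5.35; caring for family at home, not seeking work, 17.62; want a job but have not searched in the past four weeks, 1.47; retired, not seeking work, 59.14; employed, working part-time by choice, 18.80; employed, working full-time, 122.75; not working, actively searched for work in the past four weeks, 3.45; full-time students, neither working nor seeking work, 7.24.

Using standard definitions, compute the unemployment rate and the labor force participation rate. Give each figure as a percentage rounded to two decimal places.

Unemployment rate ≈ 2.29%; labor force participation rate ≈ 63.76%.

Employed = 5.35 + 18.80 + 122.75 = 146.90 million (anyone who worked, including part-time for economic reasons, counts as employed).
Unemployed = 3.45 million.
Labor force = 146.90 + 3.45 = 150.35 million.
Not in labor force = 17.62 + 1.47 + 59.14 + 7.24 = 85.47 million (those not working and not actively searching are outside the labor force — including those who want a job but have given up searching).
Civilian working-age population = 150.35 + 85.47 = 235.82 million.
Unemployment rate = 3.45 / 150.35 = 2.29%.
Labor force participation rate = 150.35 / 235.82 = 63.76%.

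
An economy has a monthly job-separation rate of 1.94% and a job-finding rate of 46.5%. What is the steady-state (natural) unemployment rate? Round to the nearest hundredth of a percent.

At steady state the flows balance: s·E = f·U, so U/(E+U) = s/(s+f).
u* = 1.94 / (1.94 + 46.5) = 1.94 / 48.44 = 4.00%.

Steady-state unemployment rate ≈ 4.00%.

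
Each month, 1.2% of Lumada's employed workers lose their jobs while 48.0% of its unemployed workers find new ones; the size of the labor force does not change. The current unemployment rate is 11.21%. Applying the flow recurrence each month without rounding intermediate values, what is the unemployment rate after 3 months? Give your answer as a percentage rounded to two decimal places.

With a fixed labor force, u_{t+1} = u_t + s·(1−u_t) − f·u_t = u_t·(1−s−f) + s.
Here 1−s−f = 0.508 and s = 0.012.
u_1 = 0.112100 × 0.508 + 0.012 = 0.068947.
u_2 = 0.068947 × 0.508 + 0.012 = 0.047025.
u_3 = 0.047025 × 0.508 + 0.012 = 0.035889.

Unemployment rate after three months ≈ 3.59%.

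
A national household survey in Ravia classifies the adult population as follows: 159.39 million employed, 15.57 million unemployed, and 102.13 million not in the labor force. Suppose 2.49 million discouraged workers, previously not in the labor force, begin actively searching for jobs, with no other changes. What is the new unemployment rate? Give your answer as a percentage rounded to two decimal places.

Initially, labor force = 159.39 + 15.57 = 174.96 million, so u = 15.57/174.96 = 8.90%.
After the change, unemployed and labor force both rise by 2.49 → E = 159.39, U = 18.06, labor force = 177.45 million.
New unemployment rate = 18.06 / 177.45 = 10.18%.

New unemployment rate ≈ 10.18%.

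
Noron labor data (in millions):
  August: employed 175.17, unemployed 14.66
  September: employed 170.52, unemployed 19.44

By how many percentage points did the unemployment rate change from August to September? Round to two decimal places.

The unemployment rate changed by +2.51 percentage points.

August: labor force = 175.17 + 14.66 = 189.83; u = 14.66/189.83 = 7.72%.
September: labor force = 170.52 + 19.44 = 189.96; u = 19.44/189.96 = 10.23%.
Change = 10.23% − 7.72% = +2.51 pp.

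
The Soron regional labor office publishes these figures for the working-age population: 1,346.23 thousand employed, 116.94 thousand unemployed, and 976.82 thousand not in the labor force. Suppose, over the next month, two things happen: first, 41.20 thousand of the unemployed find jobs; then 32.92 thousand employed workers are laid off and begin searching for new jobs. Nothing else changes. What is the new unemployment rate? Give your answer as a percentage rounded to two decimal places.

New unemployment rate ≈ 7.43%.

Initially, labor force = 1,346.23 + 116.94 = 1,463.17 thousand, so u = 116.94/1,463.17 = 7.99%.
After the first change, unemployed falls and employed rises by 41.20; labor force unchanged → E = 1,387.43, U = 75.74, labor force = 1,463.17 thousand.
After the second change, employed falls and unemployed rises by 32.92; labor force unchanged → E = 1,354.51, U = 108.66, labor force = 1,463.17 thousand.
New unemployment rate = 108.66 / 1,463.17 = 7.43%.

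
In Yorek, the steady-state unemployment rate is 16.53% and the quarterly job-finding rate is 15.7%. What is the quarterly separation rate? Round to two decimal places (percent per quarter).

Separation rate ≈ 3.11% per quarter.

From u* = s/(s+f): s = u·f/(1−u).
s = 0.1653 × 15.7 / (1 − 0.1653) = 2.5952 / 0.8347 ≈ 3.11% per quarter.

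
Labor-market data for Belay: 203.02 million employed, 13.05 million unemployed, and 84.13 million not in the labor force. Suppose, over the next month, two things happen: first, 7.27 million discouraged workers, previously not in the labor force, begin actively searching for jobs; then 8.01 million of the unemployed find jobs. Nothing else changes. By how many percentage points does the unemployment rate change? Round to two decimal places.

Initially, labor force = 203.02 + 13.05 = 216.07 million, so u = 13.05/216.07 = 6.04%.
After the first change, unemployed and labor force both rise by 7.27 → E = 203.02, U = 20.32, labor force = 223.34 million.
After the second change, unemployed falls and employed rises by 8.01; labor force unchanged → E = 211.03, U = 12.31, labor force = 223.34 million.
New unemployment rate = 12.31 / 223.34 = 5.51%.
Change = 5.51% − 6.04% = −0.53 percentage points.

The unemployment rate changes by −0.53 percentage points.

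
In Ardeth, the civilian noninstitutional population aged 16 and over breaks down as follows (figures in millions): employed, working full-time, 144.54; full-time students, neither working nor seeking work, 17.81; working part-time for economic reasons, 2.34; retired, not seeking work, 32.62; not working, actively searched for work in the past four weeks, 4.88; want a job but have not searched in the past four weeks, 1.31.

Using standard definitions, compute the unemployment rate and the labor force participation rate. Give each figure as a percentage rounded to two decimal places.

Employed = 144.54 + 2.34 = 146.88 million (anyone who worked, including part-time for economic reasons, counts as employed).
Unemployed = 4.88 million.
Labor force = 146.88 + 4.88 = 151.76 million.
Not in labor force = 17.81 + 32.62 + 1.31 = 51.74 million (those not working and not actively searching are outside the labor force — including those who want a job but have given up searching).
Civilian working-age population = 151.76 + 51.74 = 203.50 million.
Unemployment rate = 4.88 / 151.76 = 3.22%.
Labor force participation rate = 151.76 / 203.50 = 74.57%.

Unemployment rate ≈ 3.22%; labor force participation rate ≈ 74.57%.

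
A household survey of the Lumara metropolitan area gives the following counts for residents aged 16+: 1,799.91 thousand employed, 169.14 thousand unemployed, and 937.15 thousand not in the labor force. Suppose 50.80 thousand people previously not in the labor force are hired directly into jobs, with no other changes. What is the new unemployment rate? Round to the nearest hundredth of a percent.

New unemployment rate ≈ 8.37%.

Initially, labor force = 1,799.91 + 169.14 = 1,969.05 thousand, so u = 169.14/1,969.05 = 8.59%.
After the change, employed and labor force both rise by 50.80; unemployed unchanged → E = 1,850.71, U = 169.14, labor force = 2,019.85 thousand.
New unemployment rate = 169.14 / 2,019.85 = 8.37%.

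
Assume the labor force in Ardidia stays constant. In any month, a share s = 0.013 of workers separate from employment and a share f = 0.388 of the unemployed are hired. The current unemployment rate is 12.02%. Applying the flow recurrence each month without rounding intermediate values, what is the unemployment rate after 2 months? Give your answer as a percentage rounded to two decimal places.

Unemployment rate after two months ≈ 6.39%.

With a fixed labor force, u_{t+1} = u_t + s·(1−u_t) − f·u_t = u_t·(1−s−f) + s.
Here 1−s−f = 0.599 and s = 0.013.
u_1 = 0.120200 × 0.599 + 0.013 = 0.085000.
u_2 = 0.085000 × 0.599 + 0.013 = 0.063915.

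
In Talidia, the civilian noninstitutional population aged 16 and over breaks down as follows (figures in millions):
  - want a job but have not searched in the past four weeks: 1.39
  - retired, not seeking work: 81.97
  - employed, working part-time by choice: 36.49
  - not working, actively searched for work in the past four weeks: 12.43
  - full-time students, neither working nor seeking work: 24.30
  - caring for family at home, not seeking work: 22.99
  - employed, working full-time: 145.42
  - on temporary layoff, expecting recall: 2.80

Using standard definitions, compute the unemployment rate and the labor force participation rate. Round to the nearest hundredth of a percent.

Unemployment rate ≈ 7.73%; labor force participation rate ≈ 60.14%.

Employed = 36.49 + 145.42 = 181.91 million.
Unemployed = 12.43 + 2.80 = 15.23 million (jobless and actively searching, or on temporary layoff).
Labor force = 181.91 + 15.23 = 197.14 million.
Not in labor force = 1.39 + 81.97 + 24.30 + 22.99 = 130.65 million (those not working and not actively searching are outside the labor force — including those who want a job but have given up searching).
Civilian working-age population = 197.14 + 130.65 = 327.79 million.
Unemployment rate = 15.23 / 197.14 = 7.73%.
Labor force participation rate = 197.14 / 327.79 = 60.14%.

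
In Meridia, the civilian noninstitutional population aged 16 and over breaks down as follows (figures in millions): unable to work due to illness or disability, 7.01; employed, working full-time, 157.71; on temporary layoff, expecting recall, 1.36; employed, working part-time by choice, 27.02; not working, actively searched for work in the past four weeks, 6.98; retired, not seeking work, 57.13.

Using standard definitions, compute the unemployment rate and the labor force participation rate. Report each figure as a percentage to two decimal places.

Employed = 157.71 + 27.02 = 184.73 million.
Unemployed = 1.36 + 6.98 = 8.34 million (jobless and actively searching, or on temporary layoff).
Labor force = 184.73 + 8.34 = 193.07 million.
Not in labor force = 7.01 + 57.13 = 64.14 million (those not working and not actively searching are outside the labor force).
Civilian working-age population = 193.07 + 64.14 = 257.21 million.
Unemployment rate = 8.34 / 193.07 = 4.32%.
Labor force participation rate = 193.07 / 257.21 = 75.06%.

Unemployment rate ≈ 4.32%; labor force participation rate ≈ 75.06%.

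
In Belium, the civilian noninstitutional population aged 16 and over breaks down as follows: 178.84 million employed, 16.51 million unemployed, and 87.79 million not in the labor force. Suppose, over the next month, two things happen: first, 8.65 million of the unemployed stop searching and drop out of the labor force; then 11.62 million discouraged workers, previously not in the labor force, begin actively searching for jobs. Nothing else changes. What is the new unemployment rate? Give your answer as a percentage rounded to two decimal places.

Initially, labor force = 178.84 + 16.51 = 195.35 million, so u = 16.51/195.35 = 8.45%.
After the first change, unemployed and labor force both fall by 8.65 → E = 178.84, U = 7.86, labor force = 186.70 million.
After the second change, unemployed and labor force both rise by 11.62 → E = 178.84, U = 19.48, labor force = 198.32 million.
New unemployment rate = 19.48 / 198.32 = 9.82%.

New unemployment rate ≈ 9.82%.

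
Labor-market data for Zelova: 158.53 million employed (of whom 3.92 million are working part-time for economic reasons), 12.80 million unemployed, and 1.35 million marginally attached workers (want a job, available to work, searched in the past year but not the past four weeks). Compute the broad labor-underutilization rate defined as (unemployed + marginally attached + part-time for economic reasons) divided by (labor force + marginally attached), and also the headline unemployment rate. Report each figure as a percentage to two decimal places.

Broad underutilization rate ≈ 10.46%; headline unemployment rate ≈ 7.47%.

Labor force = 158.53 + 12.80 = 171.33 million.
Numerator = 12.80 + 1.35 + 3.92 = 18.07 million.
Denominator = 171.33 + 1.35 = 172.68 million.
Broad rate = 18.07 / 172.68 = 10.46%.
Headline unemployment rate = 12.80 / 171.33 = 7.47%.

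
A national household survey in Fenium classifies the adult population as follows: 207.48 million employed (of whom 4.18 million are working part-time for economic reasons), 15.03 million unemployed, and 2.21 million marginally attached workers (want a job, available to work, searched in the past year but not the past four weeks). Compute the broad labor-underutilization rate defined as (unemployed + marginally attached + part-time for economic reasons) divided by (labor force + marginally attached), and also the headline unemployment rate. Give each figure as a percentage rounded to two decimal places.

Labor force = 207.48 + 15.03 = 222.51 million.
Numerator = 15.03 + 2.21 + 4.18 = 21.42 million.
Denominator = 222.51 + 2.21 = 224.72 million.
Broad rate = 21.42 / 224.72 = 9.53%.
Headline unemployment rate = 15.03 / 222.51 = 6.75%.

Broad underutilization rate ≈ 9.53%; headline unemployment rate ≈ 6.75%.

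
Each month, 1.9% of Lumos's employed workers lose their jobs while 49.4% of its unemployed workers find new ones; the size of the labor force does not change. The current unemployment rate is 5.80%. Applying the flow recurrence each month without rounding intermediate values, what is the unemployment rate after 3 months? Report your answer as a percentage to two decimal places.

With a fixed labor force, u_{t+1} = u_t + s·(1−u_t) − f·u_t = u_t·(1−s−f) + s.
Here 1−s−f = 0.487 and s = 0.019.
u_1 = 0.058000 × 0.487 + 0.019 = 0.047246.
u_2 = 0.047246 × 0.487 + 0.019 = 0.042009.
u_3 = 0.042009 × 0.487 + 0.019 = 0.039458.

Unemployment rate after three months ≈ 3.95%.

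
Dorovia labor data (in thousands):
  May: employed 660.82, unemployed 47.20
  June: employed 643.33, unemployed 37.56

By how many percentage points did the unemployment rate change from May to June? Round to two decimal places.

The unemployment rate changed by −1.15 percentage points.

May: labor force = 660.82 + 47.20 = 708.02; u = 47.20/708.02 = 6.67%.
June: labor force = 643.33 + 37.56 = 680.89; u = 37.56/680.89 = 5.52%.
Change = 5.52% − 6.67% = −1.15 pp.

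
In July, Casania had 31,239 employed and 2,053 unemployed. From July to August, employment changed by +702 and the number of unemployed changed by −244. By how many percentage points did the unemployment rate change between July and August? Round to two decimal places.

The unemployment rate changed by −0.81 percentage points.

July: labor force = 31,239 + 2,053 = 33,292; u = 2,053/33,292 = 6.17%.
August: labor force = 31,941 + 1,809 = 33,750; u = 1,809/33,750 = 5.36%.
Change = 5.36% − 6.17% = −0.81 pp.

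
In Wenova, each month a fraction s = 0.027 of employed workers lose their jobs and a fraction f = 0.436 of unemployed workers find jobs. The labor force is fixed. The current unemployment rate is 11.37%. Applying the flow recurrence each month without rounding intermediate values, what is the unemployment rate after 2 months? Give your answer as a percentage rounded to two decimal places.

Unemployment rate after two months ≈ 7.43%.

With a fixed labor force, u_{t+1} = u_t + s·(1−u_t) − f·u_t = u_t·(1−s−f) + s.
Here 1−s−f = 0.537 and s = 0.027.
u_1 = 0.113700 × 0.537 + 0.027 = 0.088057.
u_2 = 0.088057 × 0.537 + 0.027 = 0.074287.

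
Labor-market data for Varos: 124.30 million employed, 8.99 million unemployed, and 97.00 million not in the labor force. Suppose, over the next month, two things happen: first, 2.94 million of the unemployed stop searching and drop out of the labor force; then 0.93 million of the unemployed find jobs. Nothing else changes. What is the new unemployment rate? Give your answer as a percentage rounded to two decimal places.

Initially, labor force = 124.30 + 8.99 = 133.29 million, so u = 8.99/133.29 = 6.74%.
After the first change, unemployed and labor force both fall by 2.94 → E = 124.30, U = 6.05, labor force = 130.35 million.
After the second change, unemployed falls and employed rises by 0.93; labor force unchanged → E = 125.23, U = 5.12, labor force = 130.35 million.
New unemployment rate = 5.12 / 130.35 = 3.93%.

New unemployment rate ≈ 3.93%.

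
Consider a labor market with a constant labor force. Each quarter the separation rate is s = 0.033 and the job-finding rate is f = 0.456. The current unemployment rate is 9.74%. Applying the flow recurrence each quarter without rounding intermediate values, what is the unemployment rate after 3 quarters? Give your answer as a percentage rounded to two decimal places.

Unemployment rate after three quarters ≈ 7.15%.

With a fixed labor force, u_{t+1} = u_t + s·(1−u_t) − f·u_t = u_t·(1−s−f) + s.
Here 1−s−f = 0.511 and s = 0.033.
u_1 = 0.097400 × 0.511 + 0.033 = 0.082771.
u_2 = 0.082771 × 0.511 + 0.033 = 0.075296.
u_3 = 0.075296 × 0.511 + 0.033 = 0.071476.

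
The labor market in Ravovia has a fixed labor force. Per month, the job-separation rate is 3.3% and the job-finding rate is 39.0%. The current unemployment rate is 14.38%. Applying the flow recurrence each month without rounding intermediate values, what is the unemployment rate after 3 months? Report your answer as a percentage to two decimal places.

Unemployment rate after three months ≈ 9.07%.

With a fixed labor force, u_{t+1} = u_t + s·(1−u_t) − f·u_t = u_t·(1−s−f) + s.
Here 1−s−f = 0.577 and s = 0.033.
u_1 = 0.143800 × 0.577 + 0.033 = 0.115973.
u_2 = 0.115973 × 0.577 + 0.033 = 0.099916.
u_3 = 0.099916 × 0.577 + 0.033 = 0.090652.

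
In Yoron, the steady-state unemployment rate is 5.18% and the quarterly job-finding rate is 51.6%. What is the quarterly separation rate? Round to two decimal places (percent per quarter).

From u* = s/(s+f): s = u·f/(1−u).
s = 0.0518 × 51.6 / (1 − 0.0518) = 2.6729 / 0.9482 ≈ 2.82% per quarter.

Separation rate ≈ 2.82% per quarter.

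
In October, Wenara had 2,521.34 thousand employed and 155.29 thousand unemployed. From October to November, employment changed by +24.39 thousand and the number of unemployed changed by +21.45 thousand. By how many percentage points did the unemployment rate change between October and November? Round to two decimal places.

October: labor force = 2,521.34 + 155.29 = 2,676.63; u = 155.29/2,676.63 = 5.80%.
November: labor force = 2,545.73 + 176.74 = 2,722.47; u = 176.74/2,722.47 = 6.49%.
Change = 6.49% − 5.80% = +0.69 pp.

The unemployment rate changed by +0.69 percentage points.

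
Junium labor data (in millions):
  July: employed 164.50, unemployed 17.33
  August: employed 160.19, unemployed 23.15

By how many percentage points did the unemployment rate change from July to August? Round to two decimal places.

The unemployment rate changed by +3.10 percentage points.

July: labor force = 164.50 + 17.33 = 181.83; u = 17.33/181.83 = 9.53%.
August: labor force = 160.19 + 23.15 = 183.34; u = 23.15/183.34 = 12.63%.
Change = 12.63% − 9.53% = +3.10 pp.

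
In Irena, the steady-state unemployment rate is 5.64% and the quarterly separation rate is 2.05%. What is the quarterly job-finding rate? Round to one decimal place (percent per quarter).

From u* = s/(s+f): f = s·(1−u)/u.
f = 2.05 × (1 − 0.0564) / 0.0564 = 1.9344 / 0.0564 ≈ 34.3% per quarter.

Job-finding rate ≈ 34.3% per quarter.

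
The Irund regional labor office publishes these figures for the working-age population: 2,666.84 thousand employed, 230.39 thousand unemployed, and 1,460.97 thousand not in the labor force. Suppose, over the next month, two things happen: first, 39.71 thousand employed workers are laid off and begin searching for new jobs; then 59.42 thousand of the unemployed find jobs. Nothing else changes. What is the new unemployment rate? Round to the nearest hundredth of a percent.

New unemployment rate ≈ 7.27%.

Initially, labor force = 2,666.84 + 230.39 = 2,897.23 thousand, so u = 230.39/2,897.23 = 7.95%.
After the first change, employed falls and unemployed rises by 39.71; labor force unchanged → E = 2,627.13, U = 270.10, labor force = 2,897.23 thousand.
After the second change, unemployed falls and employed rises by 59.42; labor force unchanged → E = 2,686.55, U = 210.68, labor force = 2,897.23 thousand.
New unemployment rate = 210.68 / 2,897.23 = 7.27%.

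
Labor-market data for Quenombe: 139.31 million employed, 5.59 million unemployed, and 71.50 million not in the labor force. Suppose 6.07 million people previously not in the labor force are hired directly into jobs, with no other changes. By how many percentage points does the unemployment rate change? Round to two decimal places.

The unemployment rate changes by −0.16 percentage points.

Initially, labor force = 139.31 + 5.59 = 144.90 million, so u = 5.59/144.90 = 3.86%.
After the change, employed and labor force both rise by 6.07; unemployed unchanged → E = 145.38, U = 5.59, labor force = 150.97 million.
New unemployment rate = 5.59 / 150.97 = 3.70%.
Change = 3.70% − 3.86% = −0.16 percentage points.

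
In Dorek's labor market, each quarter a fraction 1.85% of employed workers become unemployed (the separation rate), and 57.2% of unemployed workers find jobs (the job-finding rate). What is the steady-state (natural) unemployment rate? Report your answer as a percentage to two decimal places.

Steady-state unemployment rate ≈ 3.13%.

At steady state the flows balance: s·E = f·U, so U/(E+U) = s/(s+f).
u* = 1.85 / (1.85 + 57.2) = 1.85 / 59.05 = 3.13%.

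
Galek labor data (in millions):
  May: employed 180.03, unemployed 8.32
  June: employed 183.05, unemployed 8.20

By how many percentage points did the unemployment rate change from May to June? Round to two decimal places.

May: labor force = 180.03 + 8.32 = 188.35; u = 8.32/188.35 = 4.42%.
June: labor force = 183.05 + 8.20 = 191.25; u = 8.20/191.25 = 4.29%.
Change = 4.29% − 4.42% = −0.13 pp.

The unemployment rate changed by −0.13 percentage points.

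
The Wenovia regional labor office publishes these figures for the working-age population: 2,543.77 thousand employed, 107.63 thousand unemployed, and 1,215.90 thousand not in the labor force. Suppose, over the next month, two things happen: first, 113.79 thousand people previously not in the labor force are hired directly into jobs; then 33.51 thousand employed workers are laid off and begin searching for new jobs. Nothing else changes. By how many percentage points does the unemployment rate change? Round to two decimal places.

The unemployment rate changes by +1.04 percentage points.

Initially, labor force = 2,543.77 + 107.63 = 2,651.40 thousand, so u = 107.63/2,651.40 = 4.06%.
After the first change, employed and labor force both rise by 113.79; unemployed unchanged → E = 2,657.56, U = 107.63, labor force = 2,765.19 thousand.
After the second change, employed falls and unemployed rises by 33.51; labor force unchanged → E = 2,624.05, U = 141.14, labor force = 2,765.19 thousand.
New unemployment rate = 141.14 / 2,765.19 = 5.10%.
Change = 5.10% − 4.06% = +1.04 percentage points.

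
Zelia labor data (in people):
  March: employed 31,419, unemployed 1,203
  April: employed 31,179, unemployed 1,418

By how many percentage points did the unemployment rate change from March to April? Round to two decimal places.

March: labor force = 31,419 + 1,203 = 32,622; u = 1,203/32,622 = 3.69%.
April: labor force = 31,179 + 1,418 = 32,597; u = 1,418/32,597 = 4.35%.
Change = 4.35% − 3.69% = +0.66 pp.

The unemployment rate changed by +0.66 percentage points.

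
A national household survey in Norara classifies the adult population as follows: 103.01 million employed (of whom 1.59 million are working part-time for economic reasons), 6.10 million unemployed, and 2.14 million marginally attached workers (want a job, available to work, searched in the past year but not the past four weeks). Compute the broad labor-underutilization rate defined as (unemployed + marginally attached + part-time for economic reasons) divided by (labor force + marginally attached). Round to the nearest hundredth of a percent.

Labor force = 103.01 + 6.10 = 109.11 million.
Numerator = 6.10 + 2.14 + 1.59 = 9.83 million.
Denominator = 109.11 + 2.14 = 111.25 million.
Broad rate = 9.83 / 111.25 = 8.84%.

Broad underutilization rate ≈ 8.84%.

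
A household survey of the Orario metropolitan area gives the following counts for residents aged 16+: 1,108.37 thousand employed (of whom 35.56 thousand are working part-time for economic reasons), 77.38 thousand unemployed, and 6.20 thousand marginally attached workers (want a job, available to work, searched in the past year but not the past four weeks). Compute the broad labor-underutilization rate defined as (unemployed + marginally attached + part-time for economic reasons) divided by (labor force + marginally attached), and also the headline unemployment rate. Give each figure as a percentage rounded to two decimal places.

Broad underutilization rate ≈ 10.00%; headline unemployment rate ≈ 6.53%.

Labor force = 1,108.37 + 77.38 = 1,185.75 thousand.
Numerator = 77.38 + 6.20 + 35.56 = 119.14 thousand.
Denominator = 1,185.75 + 6.20 = 1,191.95 thousand.
Broad rate = 119.14 / 1,191.95 = 10.00%.
Headline unemployment rate = 77.38 / 1,185.75 = 6.53%.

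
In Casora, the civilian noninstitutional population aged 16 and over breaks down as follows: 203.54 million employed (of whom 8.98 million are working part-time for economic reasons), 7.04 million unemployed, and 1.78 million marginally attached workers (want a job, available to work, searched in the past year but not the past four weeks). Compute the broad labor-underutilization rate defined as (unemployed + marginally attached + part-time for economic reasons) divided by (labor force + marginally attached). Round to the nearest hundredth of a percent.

Labor force = 203.54 + 7.04 = 210.58 million.
Numerator = 7.04 + 1.78 + 8.98 = 17.80 million.
Denominator = 210.58 + 1.78 = 212.36 million.
Broad rate = 17.80 / 212.36 = 8.38%.

Broad underutilization rate ≈ 8.38%.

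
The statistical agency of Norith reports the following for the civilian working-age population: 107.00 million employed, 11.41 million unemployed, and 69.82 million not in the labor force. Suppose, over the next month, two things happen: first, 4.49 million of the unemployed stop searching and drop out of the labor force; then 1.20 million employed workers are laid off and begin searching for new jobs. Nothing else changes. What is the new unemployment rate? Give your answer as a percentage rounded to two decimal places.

New unemployment rate ≈ 7.13%.

Initially, labor force = 107.00 + 11.41 = 118.41 million, so u = 11.41/118.41 = 9.64%.
After the first change, unemployed and labor force both fall by 4.49 → E = 107.00, U = 6.92, labor force = 113.92 million.
After the second change, employed falls and unemployed rises by 1.20; labor force unchanged → E = 105.80, U = 8.12, labor force = 113.92 million.
New unemployment rate = 8.12 / 113.92 = 7.13%.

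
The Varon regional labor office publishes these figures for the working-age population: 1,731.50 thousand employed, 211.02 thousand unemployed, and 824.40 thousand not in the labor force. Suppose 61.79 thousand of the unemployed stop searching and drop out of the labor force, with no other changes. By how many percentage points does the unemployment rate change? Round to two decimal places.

Initially, labor force = 1,731.50 + 211.02 = 1,942.52 thousand, so u = 211.02/1,942.52 = 10.86%.
After the change, unemployed and labor force both fall by 61.79 → E = 1,731.50, U = 149.23, labor force = 1,880.73 thousand.
New unemployment rate = 149.23 / 1,880.73 = 7.93%.
Change = 7.93% − 10.86% = −2.93 percentage points.

The unemployment rate changes by −2.93 percentage points.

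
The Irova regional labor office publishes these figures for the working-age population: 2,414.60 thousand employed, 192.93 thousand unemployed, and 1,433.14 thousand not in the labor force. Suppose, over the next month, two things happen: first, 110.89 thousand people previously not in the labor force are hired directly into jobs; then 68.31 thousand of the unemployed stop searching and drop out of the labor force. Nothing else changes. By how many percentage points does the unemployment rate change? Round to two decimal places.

The unemployment rate changes by −2.70 percentage points.

Initially, labor force = 2,414.60 + 192.93 = 2,607.53 thousand, so u = 192.93/2,607.53 = 7.40%.
After the first change, employed and labor force both rise by 110.89; unemployed unchanged → E = 2,525.49, U = 192.93, labor force = 2,718.42 thousand.
After the second change, unemployed and labor force both fall by 68.31 → E = 2,525.49, U = 124.62, labor force = 2,650.11 thousand.
New unemployment rate = 124.62 / 2,650.11 = 4.70%.
Change = 4.70% − 7.40% = −2.70 percentage points.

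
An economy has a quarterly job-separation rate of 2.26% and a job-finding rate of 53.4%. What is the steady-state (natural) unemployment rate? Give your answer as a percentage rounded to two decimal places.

At steady state the flows balance: s·E = f·U, so U/(E+U) = s/(s+f).
u* = 2.26 / (2.26 + 53.4) = 2.26 / 55.66 = 4.06%.

Steady-state unemployment rate ≈ 4.06%.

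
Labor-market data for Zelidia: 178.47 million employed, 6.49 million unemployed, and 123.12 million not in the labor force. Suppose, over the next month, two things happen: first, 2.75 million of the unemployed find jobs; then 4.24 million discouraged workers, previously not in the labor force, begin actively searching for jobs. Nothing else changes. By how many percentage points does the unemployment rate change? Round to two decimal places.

The unemployment rate changes by +0.71 percentage points.

Initially, labor force = 178.47 + 6.49 = 184.96 million, so u = 6.49/184.96 = 3.51%.
After the first change, unemployed falls and employed rises by 2.75; labor force unchanged → E = 181.22, U = 3.74, labor force = 184.96 million.
After the second change, unemployed and labor force both rise by 4.24 → E = 181.22, U = 7.98, labor force = 189.20 million.
New unemployment rate = 7.98 / 189.20 = 4.22%.
Change = 4.22% − 3.51% = +0.71 percentage points.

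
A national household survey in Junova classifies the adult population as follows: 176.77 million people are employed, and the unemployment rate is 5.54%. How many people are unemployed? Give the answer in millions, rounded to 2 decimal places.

About 10.37 million are unemployed.

Let U be the number unemployed. The labor force is E + U, and U/(E+U) = 0.0554.
So U = 0.0554 × 176.77 / (1 − 0.0554) = 9.7931 / 0.9446 ≈ 10.37 million.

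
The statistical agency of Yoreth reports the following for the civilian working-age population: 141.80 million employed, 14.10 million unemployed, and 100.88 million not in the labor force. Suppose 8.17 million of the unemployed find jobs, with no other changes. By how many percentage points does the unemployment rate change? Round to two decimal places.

The unemployment rate changes by −5.24 percentage points.

Initially, labor force = 141.80 + 14.10 = 155.90 million, so u = 14.10/155.90 = 9.04%.
After the change, unemployed falls and employed rises by 8.17; labor force unchanged → E = 149.97, U = 5.93, labor force = 155.90 million.
New unemployment rate = 5.93 / 155.90 = 3.80%.
Change = 3.80% − 9.04% = −5.24 percentage points.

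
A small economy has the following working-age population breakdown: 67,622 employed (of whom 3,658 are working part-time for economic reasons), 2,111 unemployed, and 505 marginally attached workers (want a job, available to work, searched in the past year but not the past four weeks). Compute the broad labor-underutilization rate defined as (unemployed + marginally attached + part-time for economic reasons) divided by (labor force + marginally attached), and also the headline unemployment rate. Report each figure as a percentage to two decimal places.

Labor force = 67,622 + 2,111 = 69,733.
Numerator = 2,111 + 505 + 3,658 = 6,274.
Denominator = 69,733 + 505 = 70,238.
Broad rate = 6,274 / 70,238 = 8.93%.
Headline unemployment rate = 2,111 / 69,733 = 3.03%.

Broad underutilization rate ≈ 8.93%; headline unemployment rate ≈ 3.03%.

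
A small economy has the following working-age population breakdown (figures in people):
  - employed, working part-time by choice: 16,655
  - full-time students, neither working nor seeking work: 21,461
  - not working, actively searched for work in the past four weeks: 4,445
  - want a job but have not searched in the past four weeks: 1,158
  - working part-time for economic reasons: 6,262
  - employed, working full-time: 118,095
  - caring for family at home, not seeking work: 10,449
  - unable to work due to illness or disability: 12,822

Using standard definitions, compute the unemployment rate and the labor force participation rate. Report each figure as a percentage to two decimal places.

Employed = 16,655 + 6,262 + 118,095 = 141,012 (anyone who worked, including part-time for economic reasons, counts as employed).
Unemployed = 4,445.
Labor force = 141,012 + 4,445 = 145,457.
Not in labor force = 21,461 + 1,158 + 10,449 + 12,822 = 45,890 (those not working and not actively searching are outside the labor force — including those who want a job but have given up searching).
Civilian working-age population = 145,457 + 45,890 = 191,347.
Unemployment rate = 4,445 / 145,457 = 3.06%.
Labor force participation rate = 145,457 / 191,347 = 76.02%.

Unemployment rate ≈ 3.06%; labor force participation rate ≈ 76.02%.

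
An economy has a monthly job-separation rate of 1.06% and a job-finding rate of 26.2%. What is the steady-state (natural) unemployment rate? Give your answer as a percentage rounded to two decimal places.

At steady state the flows balance: s·E = f·U, so U/(E+U) = s/(s+f).
u* = 1.06 / (1.06 + 26.2) = 1.06 / 27.26 = 3.89%.

Steady-state unemployment rate ≈ 3.89%.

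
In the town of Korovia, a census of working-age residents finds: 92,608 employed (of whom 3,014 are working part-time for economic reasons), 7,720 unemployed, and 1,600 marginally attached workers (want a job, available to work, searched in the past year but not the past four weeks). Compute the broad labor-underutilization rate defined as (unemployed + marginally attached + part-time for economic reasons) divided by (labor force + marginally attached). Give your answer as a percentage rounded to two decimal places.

Labor force = 92,608 + 7,720 = 100,328.
Numerator = 7,720 + 1,600 + 3,014 = 12,334.
Denominator = 100,328 + 1,600 = 101,928.
Broad rate = 12,334 / 101,928 = 12.10%.

Broad underutilization rate ≈ 12.10%.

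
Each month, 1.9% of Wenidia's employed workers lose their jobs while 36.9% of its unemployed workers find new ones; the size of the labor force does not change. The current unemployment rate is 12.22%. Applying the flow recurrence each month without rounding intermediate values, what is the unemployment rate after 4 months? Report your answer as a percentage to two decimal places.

With a fixed labor force, u_{t+1} = u_t + s·(1−u_t) − f·u_t = u_t·(1−s−f) + s.
Here 1−s−f = 0.612 and s = 0.019.
u_1 = 0.122200 × 0.612 + 0.019 = 0.093786.
u_2 = 0.093786 × 0.612 + 0.019 = 0.076397.
u_3 = 0.076397 × 0.612 + 0.019 = 0.065755.
u_4 = 0.065755 × 0.612 + 0.019 = 0.059242.

Unemployment rate after four months ≈ 5.92%.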